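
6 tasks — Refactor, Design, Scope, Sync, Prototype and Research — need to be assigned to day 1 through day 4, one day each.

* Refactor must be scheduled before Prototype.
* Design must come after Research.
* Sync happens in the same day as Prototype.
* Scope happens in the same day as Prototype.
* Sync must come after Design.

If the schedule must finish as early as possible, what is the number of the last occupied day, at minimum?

The precedence chain requires at least 3 distinct days.
3 works (last occupied day: day 3): for example Sync -> day 3, Scope -> day 3, Refactor -> day 1, Prototype -> day 3, Research -> day 1, Design -> day 2.

3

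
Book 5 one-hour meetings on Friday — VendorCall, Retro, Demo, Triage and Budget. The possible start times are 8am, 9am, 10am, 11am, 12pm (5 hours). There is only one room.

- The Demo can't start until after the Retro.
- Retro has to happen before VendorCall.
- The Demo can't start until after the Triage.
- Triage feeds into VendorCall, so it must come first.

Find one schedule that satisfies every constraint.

Retro=8am; Demo=11am; Budget=12pm; Triage=9am; VendorCall=10am

Checking: Retro(8am) before Demo(11am); Triage(9am) before VendorCall(10am); Triage(9am) before Demo(11am); Retro(8am) before VendorCall(10am); max 1 per hour (cap 1).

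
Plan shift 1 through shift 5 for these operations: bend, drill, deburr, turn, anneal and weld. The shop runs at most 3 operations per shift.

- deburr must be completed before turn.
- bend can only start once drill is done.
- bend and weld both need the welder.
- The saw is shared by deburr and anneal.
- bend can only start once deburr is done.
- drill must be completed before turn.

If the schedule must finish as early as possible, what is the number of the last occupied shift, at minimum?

The precedence chain requires at least 2 distinct shifts.
With at most 3 per shift and 6 operations, at least 2 shifts are needed.
2 works (last occupied shift: shift 2): for example weld -> shift 1; drill -> shift 1; bend -> shift 2; anneal -> shift 2; turn -> shift 2; deburr -> shift 1.

shift 2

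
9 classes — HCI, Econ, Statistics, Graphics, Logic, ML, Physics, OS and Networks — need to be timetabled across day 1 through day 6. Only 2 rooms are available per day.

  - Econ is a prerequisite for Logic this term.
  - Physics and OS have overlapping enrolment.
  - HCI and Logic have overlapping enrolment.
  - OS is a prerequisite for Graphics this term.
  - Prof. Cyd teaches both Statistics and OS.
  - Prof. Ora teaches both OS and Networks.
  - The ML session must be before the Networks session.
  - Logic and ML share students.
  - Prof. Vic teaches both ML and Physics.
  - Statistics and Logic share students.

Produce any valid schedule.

Logic -> day 2, Physics -> day 5, Econ -> day 1, HCI -> day 3, OS -> day 1, Statistics -> day 4, ML -> day 3, Graphics -> day 2, Networks -> day 4

Checking: ML(day 3) before Networks(day 4); OS(day 1) before Graphics(day 2); Econ(day 1) before Logic(day 2); HCI(day 3) != Logic(day 2); Physics(day 5) != OS(day 1); Logic(day 2) != ML(day 3); Statistics(day 4) != Logic(day 2); Statistics(day 4) != OS(day 1); ML(day 3) != Physics(day 5); OS(day 1) != Networks(day 4); max 2 per day (cap 2).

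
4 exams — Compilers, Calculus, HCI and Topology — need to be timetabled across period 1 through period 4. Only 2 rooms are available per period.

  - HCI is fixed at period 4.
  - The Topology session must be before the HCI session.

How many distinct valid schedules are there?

42

Splitting on Compilers: it can be period 1 (11), period 2 (11), period 3 (11), period 4 (9). Listing each branch's schedules as (Calculus, HCI, Topology) by period number:
Compilers=period 1: (1,4,2) (1,4,3) (2,4,1) (2,4,2) (2,4,3) (3,4,1) (3,4,2) (3,4,3) (4,4,1) (4,4,2) (4,4,3) — 11.
Compilers=period 2: (1,4,1) (1,4,2) (1,4,3) (2,4,1) (2,4,3) (3,4,1) (3,4,2) (3,4,3) (4,4,1) (4,4,2) (4,4,3) — 11.
Compilers=period 3: (1,4,1) (1,4,2) (1,4,3) (2,4,1) (2,4,2) (2,4,3) (3,4,1) (3,4,2) (4,4,1) (4,4,2) (4,4,3) — 11.
Compilers=period 4: (1,4,1) (1,4,2) (1,4,3) (2,4,1) (2,4,2) (2,4,3) (3,4,1) (3,4,2) (3,4,3) — 9.
Summing: 11 + 11 + 11 + 9 = 42.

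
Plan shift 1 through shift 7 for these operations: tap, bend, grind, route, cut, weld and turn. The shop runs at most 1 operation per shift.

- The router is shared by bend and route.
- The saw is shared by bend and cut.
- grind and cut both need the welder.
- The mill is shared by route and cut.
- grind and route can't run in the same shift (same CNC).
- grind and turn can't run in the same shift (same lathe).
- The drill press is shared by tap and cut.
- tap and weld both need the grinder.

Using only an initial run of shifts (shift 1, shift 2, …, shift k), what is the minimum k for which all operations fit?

7 shifts

With at most 1 per shift and 7 operations, at least 7 shifts are needed.
7 works (last occupied shift: shift 7): for example grind=shift 3; route=shift 4; bend=shift 2; tap=shift 1; weld=shift 6; cut=shift 5; turn=shift 7.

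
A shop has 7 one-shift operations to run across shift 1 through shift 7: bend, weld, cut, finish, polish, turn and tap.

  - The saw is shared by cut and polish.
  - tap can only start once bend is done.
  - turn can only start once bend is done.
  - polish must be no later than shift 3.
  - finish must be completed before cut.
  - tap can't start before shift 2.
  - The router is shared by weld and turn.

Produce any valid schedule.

polish in shift 1; bend in shift 1; weld in shift 1; tap in shift 2; cut in shift 2; turn in shift 2; finish in shift 1

Checking: bend(shift 1) before turn(shift 2); finish(shift 1) before cut(shift 2); bend(shift 1) before tap(shift 2); weld(shift 1) != turn(shift 2); cut(shift 2) != polish(shift 1); polish=shift 1 in [shift 1,shift 3]; tap=shift 2 in [shift 2,shift 7].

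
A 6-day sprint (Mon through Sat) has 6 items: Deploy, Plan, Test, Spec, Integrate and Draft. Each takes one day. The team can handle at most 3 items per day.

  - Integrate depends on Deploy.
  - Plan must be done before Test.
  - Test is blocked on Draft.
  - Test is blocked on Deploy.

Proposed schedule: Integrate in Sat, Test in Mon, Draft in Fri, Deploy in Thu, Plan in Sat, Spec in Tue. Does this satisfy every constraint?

Test is blocked on Deploy — violated.
Plan must be done before Test — violated.
Test is blocked on Draft — violated.
The team can handle at most 3 items per day — holds.
Integrate depends on Deploy — holds.

No. Plan must be done before Test is not satisfied.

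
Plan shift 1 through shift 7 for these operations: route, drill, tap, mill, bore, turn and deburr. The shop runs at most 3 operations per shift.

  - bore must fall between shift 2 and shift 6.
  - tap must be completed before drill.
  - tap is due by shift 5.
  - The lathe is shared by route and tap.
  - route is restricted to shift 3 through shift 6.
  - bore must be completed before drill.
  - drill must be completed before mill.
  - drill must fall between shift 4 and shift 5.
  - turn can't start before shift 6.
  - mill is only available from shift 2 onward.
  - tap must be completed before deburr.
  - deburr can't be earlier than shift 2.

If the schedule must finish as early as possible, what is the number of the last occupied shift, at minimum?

shift 6

The precedence chain requires at least 3 distinct shifts.
With at most 3 per shift and 7 operations, at least 3 shifts are needed.
turn can't be placed before shift 6, so the schedule must run through at least shift 6.
6 works (last occupied shift: shift 6): for example deburr=shift 2, route=shift 3, mill=shift 5, turn=shift 6, tap=shift 1, bore=shift 2, drill=shift 4.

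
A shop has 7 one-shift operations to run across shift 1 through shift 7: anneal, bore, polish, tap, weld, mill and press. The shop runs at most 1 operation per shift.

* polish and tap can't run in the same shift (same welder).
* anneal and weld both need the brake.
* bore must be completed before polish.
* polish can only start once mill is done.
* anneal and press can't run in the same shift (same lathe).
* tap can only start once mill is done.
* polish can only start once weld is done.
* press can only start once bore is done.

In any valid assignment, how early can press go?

shift 2

Precedence pushes press to at least shift 2.
press at shift 2 is achievable: tap -> shift 6, mill -> shift 3, bore -> shift 1, weld -> shift 4, polish -> shift 5, anneal -> shift 7, press -> shift 2.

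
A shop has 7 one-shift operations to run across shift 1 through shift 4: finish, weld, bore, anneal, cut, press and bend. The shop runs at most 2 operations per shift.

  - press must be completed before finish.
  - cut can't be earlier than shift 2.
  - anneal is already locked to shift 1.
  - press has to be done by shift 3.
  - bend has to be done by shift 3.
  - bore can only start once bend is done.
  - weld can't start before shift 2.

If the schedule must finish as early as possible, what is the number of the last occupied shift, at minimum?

The precedence chain requires at least 2 distinct shifts.
With at most 2 per shift and 7 operations, at least 4 shifts are needed.
4 works (last occupied shift: shift 4): for example bend in shift 2; cut in shift 3; weld in shift 2; anneal in shift 1; bore in shift 4; finish in shift 3; press in shift 1.

4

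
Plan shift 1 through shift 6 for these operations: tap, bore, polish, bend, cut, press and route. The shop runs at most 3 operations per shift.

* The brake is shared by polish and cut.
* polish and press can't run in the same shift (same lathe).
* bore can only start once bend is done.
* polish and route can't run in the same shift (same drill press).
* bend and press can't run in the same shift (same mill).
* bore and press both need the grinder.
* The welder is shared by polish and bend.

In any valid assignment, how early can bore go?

shift 2

Precedence pushes bore to at least shift 2.
bore at shift 2 is achievable: cut=shift 1, polish=shift 2, bore=shift 2, press=shift 3, bend=shift 1, route=shift 3, tap=shift 1.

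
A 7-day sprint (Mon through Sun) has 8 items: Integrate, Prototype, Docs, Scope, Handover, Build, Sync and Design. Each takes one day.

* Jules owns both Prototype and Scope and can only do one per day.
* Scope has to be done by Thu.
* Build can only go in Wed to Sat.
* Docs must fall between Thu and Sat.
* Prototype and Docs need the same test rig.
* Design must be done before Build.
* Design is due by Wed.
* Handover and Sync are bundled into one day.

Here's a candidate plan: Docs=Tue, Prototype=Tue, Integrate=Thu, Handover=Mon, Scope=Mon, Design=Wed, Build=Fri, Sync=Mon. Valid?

No — it violates: Prototype and Docs need the same test rig

Prototype and Docs need the same test rig — violated.
Build can only go in Wed to Sat — holds.
Design must be done before Build — holds.
Design is due by Wed — holds.
Handover and Sync are bundled into one day — holds.
Scope has to be done by Thu — holds.
Docs must fall between Thu and Sat — violated.
Jules owns both Prototype and Scope and can only do one per day — holds.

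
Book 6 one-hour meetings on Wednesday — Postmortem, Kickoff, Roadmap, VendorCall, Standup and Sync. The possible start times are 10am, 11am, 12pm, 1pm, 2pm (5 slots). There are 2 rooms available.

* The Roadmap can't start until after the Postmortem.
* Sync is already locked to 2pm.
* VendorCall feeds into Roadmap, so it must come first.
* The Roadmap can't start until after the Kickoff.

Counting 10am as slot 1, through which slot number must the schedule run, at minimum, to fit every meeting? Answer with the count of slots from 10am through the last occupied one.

The precedence chain requires at least 2 distinct slots.
With at most 2 per slot and 6 meetings, at least 3 slots are needed.
Sync can't be placed before 2pm — that is slot 5 counting from 10am — so the schedule must run through at least 5 slots.
5 works (last occupied slot: 2pm): for example Sync -> 2pm; Postmortem -> 10am; VendorCall -> 11am; Standup -> 11am; Kickoff -> 10am; Roadmap -> 12pm.

5 slots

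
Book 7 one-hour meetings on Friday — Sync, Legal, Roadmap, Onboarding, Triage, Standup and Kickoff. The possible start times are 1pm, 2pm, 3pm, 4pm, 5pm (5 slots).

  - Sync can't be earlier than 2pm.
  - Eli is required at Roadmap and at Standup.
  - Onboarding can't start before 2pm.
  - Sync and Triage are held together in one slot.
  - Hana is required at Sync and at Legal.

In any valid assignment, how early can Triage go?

2pm

Triage must be in the same slot as Sync, which can't be before 2pm, so Triage is at least 2pm.
Triage at 2pm is achievable: Triage in 2pm; Sync in 2pm; Kickoff in 1pm; Roadmap in 1pm; Legal in 1pm; Onboarding in 2pm; Standup in 2pm.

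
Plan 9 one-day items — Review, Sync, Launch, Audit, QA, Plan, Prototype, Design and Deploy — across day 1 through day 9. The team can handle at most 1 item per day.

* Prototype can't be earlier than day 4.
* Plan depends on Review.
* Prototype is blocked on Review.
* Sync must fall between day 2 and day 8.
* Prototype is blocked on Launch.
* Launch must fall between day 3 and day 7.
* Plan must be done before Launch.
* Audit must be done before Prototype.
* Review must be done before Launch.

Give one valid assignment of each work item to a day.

Prototype -> day 5; Review -> day 1; Plan -> day 2; QA -> day 7; Deploy -> day 9; Launch -> day 3; Design -> day 8; Audit -> day 4; Sync -> day 6

Checking: Plan(day 2) before Launch(day 3); Review(day 1) before Prototype(day 5); Review(day 1) before Launch(day 3); Audit(day 4) before Prototype(day 5); Launch(day 3) before Prototype(day 5); Review(day 1) before Plan(day 2); Prototype=day 5 in [day 4,day 9]; Launch=day 3 in [day 3,day 7]; Sync=day 6 in [day 2,day 8]; max 1 per day (cap 1).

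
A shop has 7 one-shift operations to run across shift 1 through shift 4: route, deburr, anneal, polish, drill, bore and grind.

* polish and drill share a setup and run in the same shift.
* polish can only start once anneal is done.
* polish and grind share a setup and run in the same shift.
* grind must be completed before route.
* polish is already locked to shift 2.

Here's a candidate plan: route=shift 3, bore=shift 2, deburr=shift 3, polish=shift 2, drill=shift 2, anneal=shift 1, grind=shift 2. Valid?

polish and grind share a setup and run in the same shift — holds.
polish can only start once anneal is done — holds.
polish is already locked to shift 2 — holds.
polish and drill share a setup and run in the same shift — holds.
grind must be completed before route — holds.

Valid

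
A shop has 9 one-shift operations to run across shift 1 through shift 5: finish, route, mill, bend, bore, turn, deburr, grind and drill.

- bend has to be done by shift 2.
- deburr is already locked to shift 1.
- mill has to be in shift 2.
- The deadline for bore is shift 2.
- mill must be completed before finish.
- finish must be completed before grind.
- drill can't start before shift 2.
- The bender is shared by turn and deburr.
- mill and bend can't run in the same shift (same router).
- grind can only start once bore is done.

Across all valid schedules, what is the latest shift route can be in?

route at shift 5 is achievable: bore=shift 1; turn=shift 2; grind=shift 4; bend=shift 1; deburr=shift 1; drill=shift 2; finish=shift 3; mill=shift 2; route=shift 5.

shift 5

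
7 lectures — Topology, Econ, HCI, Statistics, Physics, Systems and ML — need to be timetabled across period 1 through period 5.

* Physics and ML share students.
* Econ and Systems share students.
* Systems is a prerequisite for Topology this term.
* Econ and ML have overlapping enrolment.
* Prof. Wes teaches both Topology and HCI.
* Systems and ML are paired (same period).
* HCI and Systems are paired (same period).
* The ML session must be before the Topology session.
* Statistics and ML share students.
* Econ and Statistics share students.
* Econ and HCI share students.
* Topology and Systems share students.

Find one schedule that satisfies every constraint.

Topology in period 2; Physics in period 2; HCI in period 1; Econ in period 2; Statistics in period 3; ML in period 1; Systems in period 1

Checking: ML(period 1) before Topology(period 2); Systems(period 1) before Topology(period 2); Econ(period 2) != ML(period 1); Statistics(period 3) != ML(period 1); Econ(period 2) != HCI(period 1); Physics(period 2) != ML(period 1); Topology(period 2) != Systems(period 1); Econ(period 2) != Statistics(period 3); Econ(period 2) != Systems(period 1); Topology(period 2) != HCI(period 1); HCI = Systems = period 1; Systems = ML = period 1.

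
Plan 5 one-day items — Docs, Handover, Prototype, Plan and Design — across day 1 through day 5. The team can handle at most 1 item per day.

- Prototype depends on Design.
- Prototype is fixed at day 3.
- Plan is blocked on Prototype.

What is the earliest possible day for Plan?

day 4

Precedence pushes Plan to at least day 4.
Plan at day 4 is achievable: Handover -> day 5, Plan -> day 4, Prototype -> day 3, Design -> day 1, Docs -> day 2.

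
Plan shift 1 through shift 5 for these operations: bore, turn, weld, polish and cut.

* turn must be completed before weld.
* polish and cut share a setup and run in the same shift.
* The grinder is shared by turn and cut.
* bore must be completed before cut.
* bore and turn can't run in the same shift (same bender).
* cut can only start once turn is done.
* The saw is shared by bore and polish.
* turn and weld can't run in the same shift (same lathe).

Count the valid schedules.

Splitting on bore: it can be shift 1 (14), shift 2 (17), shift 3 (15), shift 4 (9). Listing each branch's schedules as (turn, weld, polish, cut) by shift number:
bore=shift 1: (2,3,3,3) (2,3,4,4) (2,3,5,5) (2,4,3,3) (2,4,4,4) (2,4,5,5) (2,5,3,3) (2,5,4,4) (2,5,5,5) (3,4,4,4) (3,4,5,5) (3,5,4,4) (3,5,5,5) (4,5,5,5) — 14.
bore=shift 2: (1,2,3,3) (1,2,4,4) (1,2,5,5) (1,3,3,3) (1,3,4,4) (1,3,5,5) (1,4,3,3) (1,4,4,4) (1,4,5,5) (1,5,3,3) (1,5,4,4) (1,5,5,5) (3,4,4,4) (3,4,5,5) (3,5,4,4) (3,5,5,5) (4,5,5,5) — 17.
bore=shift 3: (1,2,4,4) (1,2,5,5) (1,3,4,4) (1,3,5,5) (1,4,4,4) (1,4,5,5) (1,5,4,4) (1,5,5,5) (2,3,4,4) (2,3,5,5) (2,4,4,4) (2,4,5,5) (2,5,4,4) (2,5,5,5) (4,5,5,5) — 15.
bore=shift 4: (1,2,5,5) (1,3,5,5) (1,4,5,5) (1,5,5,5) (2,3,5,5) (2,4,5,5) (2,5,5,5) (3,4,5,5) (3,5,5,5) — 9.
Summing: 14 + 17 + 15 + 9 = 55.

55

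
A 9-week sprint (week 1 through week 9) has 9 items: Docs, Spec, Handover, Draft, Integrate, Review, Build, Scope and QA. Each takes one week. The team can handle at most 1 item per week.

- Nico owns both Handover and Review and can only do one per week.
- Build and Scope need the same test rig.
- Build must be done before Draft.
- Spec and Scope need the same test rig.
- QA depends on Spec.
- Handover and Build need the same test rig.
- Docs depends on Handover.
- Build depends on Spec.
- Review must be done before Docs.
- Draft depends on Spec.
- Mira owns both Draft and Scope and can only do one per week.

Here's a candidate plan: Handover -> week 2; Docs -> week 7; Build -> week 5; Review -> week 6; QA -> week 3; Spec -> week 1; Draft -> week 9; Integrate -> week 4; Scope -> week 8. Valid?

Spec and Scope need the same test rig — holds.
QA depends on Spec — holds.
Draft depends on Spec — holds.
Mira owns both Draft and Scope and can only do one per week — holds.
Review must be done before Docs — holds.
Build depends on Spec — holds.
Nico owns both Handover and Review and can only do one per week — holds.
Handover and Build need the same test rig — holds.
Docs depends on Handover — holds.
Build and Scope need the same test rig — holds.
Build must be done before Draft — holds.
The team can handle at most 1 item per week — holds.

Valid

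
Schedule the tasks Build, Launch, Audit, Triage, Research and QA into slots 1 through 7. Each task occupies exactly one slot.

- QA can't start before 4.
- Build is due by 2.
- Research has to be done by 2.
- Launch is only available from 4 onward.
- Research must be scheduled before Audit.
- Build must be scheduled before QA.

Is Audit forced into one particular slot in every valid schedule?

Audit can be 2 (e.g. QA -> 4; Build -> 1; Research -> 1; Triage -> 1; Audit -> 2; Launch -> 4) or 3 (e.g. Audit -> 3; Research -> 1; Triage -> 1; Build -> 1; QA -> 4; Launch -> 4).

No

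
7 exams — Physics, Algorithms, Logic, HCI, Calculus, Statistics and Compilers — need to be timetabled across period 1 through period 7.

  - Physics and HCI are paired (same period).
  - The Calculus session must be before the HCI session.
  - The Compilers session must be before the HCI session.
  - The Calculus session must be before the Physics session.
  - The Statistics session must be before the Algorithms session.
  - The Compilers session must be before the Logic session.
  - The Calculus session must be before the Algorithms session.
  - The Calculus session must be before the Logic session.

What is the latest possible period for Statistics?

Downstream work caps Statistics at period 6.
Statistics at period 6 is achievable: HCI in period 2, Calculus in period 1, Algorithms in period 7, Compilers in period 1, Physics in period 2, Statistics in period 6, Logic in period 2.

period 6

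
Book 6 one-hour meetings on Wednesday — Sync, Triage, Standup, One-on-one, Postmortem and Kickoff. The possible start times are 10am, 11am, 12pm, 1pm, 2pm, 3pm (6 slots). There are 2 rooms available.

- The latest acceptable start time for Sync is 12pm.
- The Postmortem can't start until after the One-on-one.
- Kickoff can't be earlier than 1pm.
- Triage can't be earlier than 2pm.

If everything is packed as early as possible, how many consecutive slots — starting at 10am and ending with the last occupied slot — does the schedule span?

5 slots

The precedence chain requires at least 2 distinct slots.
With at most 2 per slot and 6 meetings, at least 3 slots are needed.
Triage can't be placed before 2pm — that is slot 5 counting from 10am — so the schedule must run through at least 5 slots.
5 works (last occupied slot: 2pm): for example Sync=10am; Triage=2pm; Standup=11am; Kickoff=1pm; One-on-one=10am; Postmortem=11am.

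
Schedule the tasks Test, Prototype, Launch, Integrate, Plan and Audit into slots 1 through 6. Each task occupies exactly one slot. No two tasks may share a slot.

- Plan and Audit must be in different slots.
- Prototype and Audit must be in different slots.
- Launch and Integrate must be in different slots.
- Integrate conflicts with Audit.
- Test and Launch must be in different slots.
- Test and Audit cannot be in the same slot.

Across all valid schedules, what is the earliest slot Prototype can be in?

1

Prototype at 1 is achievable: Test -> 2; Integrate -> 4; Prototype -> 1; Audit -> 6; Plan -> 5; Launch -> 3.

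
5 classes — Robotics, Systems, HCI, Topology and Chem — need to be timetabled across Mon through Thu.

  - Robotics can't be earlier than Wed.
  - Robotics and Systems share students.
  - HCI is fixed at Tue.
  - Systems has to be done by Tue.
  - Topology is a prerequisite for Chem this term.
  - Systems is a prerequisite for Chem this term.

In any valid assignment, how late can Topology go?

Wed

Downstream work caps Topology at Wed.
Topology at Wed is achievable: Robotics in Wed; Topology in Wed; HCI in Tue; Chem in Thu; Systems in Mon.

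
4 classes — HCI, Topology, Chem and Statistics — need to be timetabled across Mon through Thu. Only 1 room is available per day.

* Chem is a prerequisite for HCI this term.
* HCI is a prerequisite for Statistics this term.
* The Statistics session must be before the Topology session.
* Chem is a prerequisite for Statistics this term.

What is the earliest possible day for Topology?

Precedence pushes Topology to at least Thu.
Topology at Thu is achievable: HCI -> Tue; Chem -> Mon; Topology -> Thu; Statistics -> Wed.

Thu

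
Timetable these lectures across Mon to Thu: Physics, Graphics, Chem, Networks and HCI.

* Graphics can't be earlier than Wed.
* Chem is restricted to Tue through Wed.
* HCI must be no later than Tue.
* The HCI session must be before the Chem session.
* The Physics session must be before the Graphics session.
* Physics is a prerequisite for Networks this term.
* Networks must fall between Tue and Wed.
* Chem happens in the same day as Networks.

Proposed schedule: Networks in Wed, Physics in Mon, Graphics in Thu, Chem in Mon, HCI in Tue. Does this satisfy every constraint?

The HCI session must be before the Chem session — violated.
HCI must be no later than Tue — holds.
The Physics session must be before the Graphics session — holds.
Networks must fall between Tue and Wed — holds.
Chem happens in the same day as Networks — violated.
Physics is a prerequisite for Networks this term — holds.
Chem is restricted to Tue through Wed — violated.
Graphics can't be earlier than Wed — holds.

No — it violates: Chem is restricted to Tue through Wed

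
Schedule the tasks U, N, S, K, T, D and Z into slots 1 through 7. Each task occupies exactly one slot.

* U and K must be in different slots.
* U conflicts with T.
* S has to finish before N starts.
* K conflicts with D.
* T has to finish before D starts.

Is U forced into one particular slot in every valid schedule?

U can be 1 (e.g. S -> 1; Z -> 1; U -> 1; T -> 2; K -> 2; N -> 2; D -> 3) or 2 (e.g. S in 1; T in 1; N in 2; U in 2; D in 2; Z in 1; K in 1).

No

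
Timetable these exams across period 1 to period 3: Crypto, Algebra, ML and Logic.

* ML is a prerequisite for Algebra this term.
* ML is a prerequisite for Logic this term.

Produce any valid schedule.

Logic=period 2; ML=period 1; Algebra=period 2; Crypto=period 1

Checking: ML(period 1) before Algebra(period 2); ML(period 1) before Logic(period 2).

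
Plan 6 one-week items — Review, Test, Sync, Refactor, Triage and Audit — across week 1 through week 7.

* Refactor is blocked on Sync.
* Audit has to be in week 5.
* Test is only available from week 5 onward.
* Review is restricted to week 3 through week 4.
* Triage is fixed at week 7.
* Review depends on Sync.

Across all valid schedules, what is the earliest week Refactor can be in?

Precedence pushes Refactor to at least week 2.
Refactor at week 2 is achievable: Audit -> week 5, Sync -> week 1, Refactor -> week 2, Review -> week 3, Test -> week 5, Triage -> week 7.

week 2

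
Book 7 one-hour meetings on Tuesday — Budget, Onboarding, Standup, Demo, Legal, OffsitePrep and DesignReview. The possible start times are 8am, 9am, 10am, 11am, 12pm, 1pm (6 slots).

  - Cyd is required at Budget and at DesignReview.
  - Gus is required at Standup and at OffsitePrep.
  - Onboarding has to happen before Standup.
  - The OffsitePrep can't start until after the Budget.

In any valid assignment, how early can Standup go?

Precedence pushes Standup to at least 9am.
Standup at 9am is achievable: Onboarding in 8am, Demo in 8am, OffsitePrep in 10am, DesignReview in 9am, Standup in 9am, Budget in 8am, Legal in 8am.

9am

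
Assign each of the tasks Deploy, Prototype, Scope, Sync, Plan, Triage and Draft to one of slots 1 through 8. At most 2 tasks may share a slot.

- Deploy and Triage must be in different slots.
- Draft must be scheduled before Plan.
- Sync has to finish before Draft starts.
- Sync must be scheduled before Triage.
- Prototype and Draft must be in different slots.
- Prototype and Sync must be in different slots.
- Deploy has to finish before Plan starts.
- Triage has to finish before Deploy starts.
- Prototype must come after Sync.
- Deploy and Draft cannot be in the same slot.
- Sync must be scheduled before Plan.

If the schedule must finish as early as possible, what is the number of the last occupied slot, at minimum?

The precedence chain requires at least 4 distinct slots.
With at most 2 per slot and 7 tasks, at least 4 slots are needed.
4 works (last occupied slot: 4): for example Prototype -> 3, Scope -> 1, Sync -> 1, Draft -> 2, Triage -> 2, Deploy -> 3, Plan -> 4.

4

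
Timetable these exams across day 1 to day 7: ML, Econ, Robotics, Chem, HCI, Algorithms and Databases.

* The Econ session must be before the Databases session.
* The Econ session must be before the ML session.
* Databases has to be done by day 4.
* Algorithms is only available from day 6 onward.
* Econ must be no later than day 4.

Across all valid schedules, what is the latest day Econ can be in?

day 3

Econ's own window allows nothing later than day 4; downstream work caps Econ at day 3.
Econ at day 3 is achievable: Econ in day 3, Algorithms in day 6, Databases in day 4, Chem in day 1, ML in day 4, HCI in day 1, Robotics in day 1.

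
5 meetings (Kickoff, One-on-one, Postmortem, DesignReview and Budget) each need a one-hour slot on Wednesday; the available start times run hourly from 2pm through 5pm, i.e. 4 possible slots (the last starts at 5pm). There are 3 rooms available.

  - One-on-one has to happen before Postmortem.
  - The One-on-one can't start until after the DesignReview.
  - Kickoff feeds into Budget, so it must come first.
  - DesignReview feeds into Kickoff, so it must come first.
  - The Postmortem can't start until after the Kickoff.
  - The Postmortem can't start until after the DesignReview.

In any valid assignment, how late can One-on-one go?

4pm

Precedence pushes One-on-one to at least 3pm; downstream work caps One-on-one at 4pm.
One-on-one at 4pm is achievable: Kickoff -> 3pm; Budget -> 4pm; Postmortem -> 5pm; One-on-one -> 4pm; DesignReview -> 2pm.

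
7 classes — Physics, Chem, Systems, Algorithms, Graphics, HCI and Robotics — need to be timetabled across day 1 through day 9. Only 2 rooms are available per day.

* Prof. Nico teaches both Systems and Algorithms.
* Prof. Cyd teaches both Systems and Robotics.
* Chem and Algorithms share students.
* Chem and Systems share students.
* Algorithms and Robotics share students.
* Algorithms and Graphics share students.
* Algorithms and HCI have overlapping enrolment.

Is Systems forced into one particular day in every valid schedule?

Systems can be day 1 (e.g. Physics=day 1, Robotics=day 4, Algorithms=day 3, Systems=day 1, Chem=day 2, Graphics=day 2, HCI=day 4) or day 2 (e.g. Chem=day 1, Robotics=day 4, Algorithms=day 3, HCI=day 4, Graphics=day 2, Physics=day 1, Systems=day 2).

No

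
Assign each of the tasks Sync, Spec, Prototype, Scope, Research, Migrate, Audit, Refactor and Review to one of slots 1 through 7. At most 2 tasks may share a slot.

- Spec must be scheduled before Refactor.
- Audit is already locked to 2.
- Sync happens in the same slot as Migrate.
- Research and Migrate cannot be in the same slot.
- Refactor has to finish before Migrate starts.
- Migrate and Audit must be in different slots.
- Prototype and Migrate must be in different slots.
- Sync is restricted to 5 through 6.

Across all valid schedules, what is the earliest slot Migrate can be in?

Migrate must be in the same slot as Sync, which can't be before 5, so Migrate is at least 5; Migrate must be in the same slot as Sync, which can't be after 6, so Migrate is at most 6.
Migrate at 5 is achievable: Review -> 4; Refactor -> 2; Research -> 3; Prototype -> 1; Spec -> 1; Migrate -> 5; Scope -> 3; Audit -> 2; Sync -> 5.

5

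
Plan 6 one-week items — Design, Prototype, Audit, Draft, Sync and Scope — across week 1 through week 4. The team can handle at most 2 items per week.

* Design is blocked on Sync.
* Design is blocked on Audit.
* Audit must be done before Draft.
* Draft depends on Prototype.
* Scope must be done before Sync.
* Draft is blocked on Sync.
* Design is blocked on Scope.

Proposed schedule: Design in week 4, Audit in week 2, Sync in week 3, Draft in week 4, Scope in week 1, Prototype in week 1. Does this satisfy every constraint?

Yes

Draft depends on Prototype — holds.
Scope must be done before Sync — holds.
Design is blocked on Scope — holds.
Audit must be done before Draft — holds.
Design is blocked on Sync — holds.
Draft is blocked on Sync — holds.
Design is blocked on Audit — holds.
The team can handle at most 2 items per week — holds.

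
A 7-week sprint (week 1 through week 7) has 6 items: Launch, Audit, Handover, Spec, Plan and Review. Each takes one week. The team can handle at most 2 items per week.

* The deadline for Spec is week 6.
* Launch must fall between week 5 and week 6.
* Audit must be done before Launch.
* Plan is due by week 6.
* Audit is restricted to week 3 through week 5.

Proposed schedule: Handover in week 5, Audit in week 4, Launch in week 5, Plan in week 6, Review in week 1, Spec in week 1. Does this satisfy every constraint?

Plan is due by week 6 — holds.
The team can handle at most 2 items per week — holds.
Audit is restricted to week 3 through week 5 — holds.
The deadline for Spec is week 6 — holds.
Launch must fall between week 5 and week 6 — holds.
Audit must be done before Launch — holds.

Yes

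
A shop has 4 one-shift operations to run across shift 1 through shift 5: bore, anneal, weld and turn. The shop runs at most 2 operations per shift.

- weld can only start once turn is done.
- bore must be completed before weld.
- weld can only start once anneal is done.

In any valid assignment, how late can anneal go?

Downstream work caps anneal at shift 4.
anneal at shift 4 is achievable: turn -> shift 1; anneal -> shift 4; weld -> shift 5; bore -> shift 1.

shift 4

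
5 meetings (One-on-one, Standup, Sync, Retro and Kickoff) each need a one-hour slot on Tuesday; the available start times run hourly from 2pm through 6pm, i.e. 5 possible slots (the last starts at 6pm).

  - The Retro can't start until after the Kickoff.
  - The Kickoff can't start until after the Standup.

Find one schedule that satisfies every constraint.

Retro in 4pm; Kickoff in 3pm; Standup in 2pm; One-on-one in 2pm; Sync in 2pm

Checking: Standup(2pm) before Kickoff(3pm); Kickoff(3pm) before Retro(4pm).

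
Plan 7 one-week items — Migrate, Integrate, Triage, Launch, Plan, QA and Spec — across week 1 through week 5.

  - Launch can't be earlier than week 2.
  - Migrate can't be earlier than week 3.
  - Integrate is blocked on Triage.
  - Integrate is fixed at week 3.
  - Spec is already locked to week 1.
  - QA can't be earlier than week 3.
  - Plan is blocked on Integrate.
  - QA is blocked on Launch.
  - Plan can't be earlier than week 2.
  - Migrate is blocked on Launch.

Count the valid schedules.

Splitting on Migrate: it can be week 3 (12), week 4 (20), week 5 (24). Listing each branch's schedules as (Integrate, Triage, Launch, Plan, QA, Spec) by week number:
Migrate=week 3: (3,1,2,4,3,1) (3,1,2,4,4,1) (3,1,2,4,5,1) (3,1,2,5,3,1) (3,1,2,5,4,1) (3,1,2,5,5,1) (3,2,2,4,3,1) (3,2,2,4,4,1) (3,2,2,4,5,1) (3,2,2,5,3,1) (3,2,2,5,4,1) (3,2,2,5,5,1) — 12.
Migrate=week 4: (3,1,2,4,3,1) (3,1,2,4,4,1) (3,1,2,4,5,1) (3,1,2,5,3,1) (3,1,2,5,4,1) (3,1,2,5,5,1) (3,1,3,4,4,1) (3,1,3,4,5,1) (3,1,3,5,4,1) (3,1,3,5,5,1) (3,2,2,4,3,1) (3,2,2,4,4,1) (3,2,2,4,5,1) (3,2,2,5,3,1) (3,2,2,5,4,1) (3,2,2,5,5,1) (3,2,3,4,4,1) (3,2,3,4,5,1) (3,2,3,5,4,1) (3,2,3,5,5,1) — 20.
Migrate=week 5: (3,1,2,4,3,1) (3,1,2,4,4,1) (3,1,2,4,5,1) (3,1,2,5,3,1) (3,1,2,5,4,1) (3,1,2,5,5,1) (3,1,3,4,4,1) (3,1,3,4,5,1) (3,1,3,5,4,1) (3,1,3,5,5,1) (3,1,4,4,5,1) (3,1,4,5,5,1) (3,2,2,4,3,1) (3,2,2,4,4,1) (3,2,2,4,5,1) (3,2,2,5,3,1) (3,2,2,5,4,1) (3,2,2,5,5,1) (3,2,3,4,4,1) (3,2,3,4,5,1) (3,2,3,5,4,1) (3,2,3,5,5,1) (3,2,4,4,5,1) (3,2,4,5,5,1) — 24.
Summing: 12 + 20 + 24 = 56.

56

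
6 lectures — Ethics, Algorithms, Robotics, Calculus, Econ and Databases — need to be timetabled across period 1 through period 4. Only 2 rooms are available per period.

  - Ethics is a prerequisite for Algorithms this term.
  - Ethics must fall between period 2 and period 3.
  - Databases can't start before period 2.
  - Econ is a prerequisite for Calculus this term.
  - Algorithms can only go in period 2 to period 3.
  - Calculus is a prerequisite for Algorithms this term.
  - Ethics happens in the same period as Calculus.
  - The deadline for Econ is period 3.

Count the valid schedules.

Splitting on Robotics: it can be period 1 (2), period 3 (1), period 4 (2). Listing each branch's schedules as (Ethics, Algorithms, Calculus, Econ, Databases) by period number:
Robotics=period 1: (2,3,2,1,3) (2,3,2,1,4) — 2.
Robotics=period 3: (2,3,2,1,4) — 1.
Robotics=period 4: (2,3,2,1,3) (2,3,2,1,4) — 2.
Summing: 2 + 1 + 2 = 5.

5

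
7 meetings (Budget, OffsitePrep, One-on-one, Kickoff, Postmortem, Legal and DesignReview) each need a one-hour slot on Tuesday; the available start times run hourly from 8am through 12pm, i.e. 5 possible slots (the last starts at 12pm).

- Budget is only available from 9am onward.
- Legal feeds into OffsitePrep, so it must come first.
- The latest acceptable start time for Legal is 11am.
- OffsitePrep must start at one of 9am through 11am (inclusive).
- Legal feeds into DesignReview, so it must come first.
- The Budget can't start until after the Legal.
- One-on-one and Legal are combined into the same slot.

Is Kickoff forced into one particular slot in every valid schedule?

No

Kickoff can be 8am (e.g. OffsitePrep -> 9am, DesignReview -> 9am, Postmortem -> 8am, Legal -> 8am, Budget -> 9am, One-on-one -> 8am, Kickoff -> 8am) or 9am (e.g. Legal in 8am, Budget in 9am, Postmortem in 8am, Kickoff in 9am, OffsitePrep in 9am, One-on-one in 8am, DesignReview in 9am).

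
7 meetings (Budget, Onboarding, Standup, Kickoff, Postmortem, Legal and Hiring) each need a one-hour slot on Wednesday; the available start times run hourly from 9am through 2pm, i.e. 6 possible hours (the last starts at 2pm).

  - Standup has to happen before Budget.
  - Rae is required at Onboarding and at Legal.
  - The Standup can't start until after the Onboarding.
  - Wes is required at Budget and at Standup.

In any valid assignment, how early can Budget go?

Precedence pushes Budget to at least 11am.
Budget at 11am is achievable: Onboarding=9am, Standup=10am, Kickoff=9am, Budget=11am, Legal=10am, Postmortem=9am, Hiring=9am.

11am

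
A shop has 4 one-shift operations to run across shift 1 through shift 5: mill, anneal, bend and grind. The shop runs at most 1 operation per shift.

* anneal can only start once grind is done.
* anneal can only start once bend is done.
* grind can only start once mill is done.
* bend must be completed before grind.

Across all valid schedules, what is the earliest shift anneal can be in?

Precedence pushes anneal to at least shift 3.
anneal at shift 4 is achievable: bend=shift 1, anneal=shift 4, grind=shift 3, mill=shift 2.
Nothing earlier works — the capacity limit rule out every shift before shift 4.

shift 4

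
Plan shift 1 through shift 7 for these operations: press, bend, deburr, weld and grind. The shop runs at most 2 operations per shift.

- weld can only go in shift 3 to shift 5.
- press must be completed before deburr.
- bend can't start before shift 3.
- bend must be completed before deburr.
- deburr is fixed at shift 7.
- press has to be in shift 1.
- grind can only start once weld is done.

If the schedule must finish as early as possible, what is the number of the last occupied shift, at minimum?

shift 7

The precedence chain requires at least 2 distinct shifts.
With at most 2 per shift and 5 operations, at least 3 shifts are needed.
deburr can't be placed before shift 7, so the schedule must run through at least shift 7.
7 works (last occupied shift: shift 7): for example press -> shift 1; grind -> shift 4; deburr -> shift 7; bend -> shift 3; weld -> shift 3.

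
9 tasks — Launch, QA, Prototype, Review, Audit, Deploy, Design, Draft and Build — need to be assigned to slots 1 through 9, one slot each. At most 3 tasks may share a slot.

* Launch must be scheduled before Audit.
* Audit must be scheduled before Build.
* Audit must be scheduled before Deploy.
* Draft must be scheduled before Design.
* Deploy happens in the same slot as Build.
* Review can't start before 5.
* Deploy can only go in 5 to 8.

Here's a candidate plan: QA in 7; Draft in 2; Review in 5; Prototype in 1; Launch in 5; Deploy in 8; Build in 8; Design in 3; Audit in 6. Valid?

Deploy can only go in 5 to 8 — holds.
Launch must be scheduled before Audit — holds.
Deploy happens in the same slot as Build — holds.
Audit must be scheduled before Build — holds.
Review can't start before 5 — holds.
Audit must be scheduled before Deploy — holds.
At most 3 tasks may share a slot — holds.
Draft must be scheduled before Design — holds.

Yes, all constraints hold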